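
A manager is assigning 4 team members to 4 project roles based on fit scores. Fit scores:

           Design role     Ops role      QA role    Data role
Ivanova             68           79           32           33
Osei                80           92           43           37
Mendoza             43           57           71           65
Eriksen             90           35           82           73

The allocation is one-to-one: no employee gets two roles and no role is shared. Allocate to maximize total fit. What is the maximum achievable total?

Optimal: Ivanova→Design role (68 pts), Osei→Ops role (92 pts), Mendoza→Data role (65 pts), Eriksen→QA role (82 pts) — total 68+92+65+82 = 307 pts.
Max-entry greedy (repeatedly take the single best remaining cell) gives 286 pts, worse by 21.
Next-best assignment: Ivanova→Ops role, Osei→Design role, Mendoza→Data role, Eriksen→QA role = 306 pts.
Swapping Eriksen↔Osei (Eriksen→Ops role 35 pts, Osei→QA role 43 pts) loses 96.

Maximum total: 307 pts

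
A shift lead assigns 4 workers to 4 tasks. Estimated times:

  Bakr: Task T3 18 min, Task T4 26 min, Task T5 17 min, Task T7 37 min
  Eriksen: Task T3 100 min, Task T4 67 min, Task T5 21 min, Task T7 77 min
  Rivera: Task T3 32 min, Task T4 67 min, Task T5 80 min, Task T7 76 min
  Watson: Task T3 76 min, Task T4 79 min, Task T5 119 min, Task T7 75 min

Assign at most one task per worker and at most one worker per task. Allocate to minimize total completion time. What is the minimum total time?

Optimal: Bakr→Task T4 (26 min), Eriksen→Task T5 (21 min), Rivera→Task T3 (32 min), Watson→Task T7 (75 min) — total 26+21+32+75 = 154 min.
Column-greedy (each task in turn goes to its cheapest remaining worker) gives 240 min, worse by 86.
No other one-to-one assignment undercuts 154 min.

Min total: 154 min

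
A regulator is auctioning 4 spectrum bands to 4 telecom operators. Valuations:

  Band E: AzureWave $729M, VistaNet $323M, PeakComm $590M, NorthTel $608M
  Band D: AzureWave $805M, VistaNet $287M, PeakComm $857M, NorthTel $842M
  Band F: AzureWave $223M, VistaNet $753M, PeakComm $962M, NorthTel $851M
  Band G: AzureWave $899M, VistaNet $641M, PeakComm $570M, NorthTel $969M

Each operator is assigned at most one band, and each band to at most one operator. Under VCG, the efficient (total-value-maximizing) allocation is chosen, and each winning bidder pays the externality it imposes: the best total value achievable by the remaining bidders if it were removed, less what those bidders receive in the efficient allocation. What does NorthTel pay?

NorthTel pays $170M.

Efficient allocation: AzureWave→Band E ($729M), VistaNet→Band F ($753M), PeakComm→Band D ($857M), NorthTel→Band G ($969M); total welfare W = $3308M.
NorthTel receives Band G at value $969M, so the others get W − 969 = $2339M.
Without NorthTel: best allocation of the remaining 3 bidders over all 4 bands is AzureWave→Band G ($899M), VistaNet→Band F ($753M), PeakComm→Band D ($857M), total $2509M.
VCG payment = (others' best without NorthTel) − (others' welfare with NorthTel) = 2509 − 2339 = $170M.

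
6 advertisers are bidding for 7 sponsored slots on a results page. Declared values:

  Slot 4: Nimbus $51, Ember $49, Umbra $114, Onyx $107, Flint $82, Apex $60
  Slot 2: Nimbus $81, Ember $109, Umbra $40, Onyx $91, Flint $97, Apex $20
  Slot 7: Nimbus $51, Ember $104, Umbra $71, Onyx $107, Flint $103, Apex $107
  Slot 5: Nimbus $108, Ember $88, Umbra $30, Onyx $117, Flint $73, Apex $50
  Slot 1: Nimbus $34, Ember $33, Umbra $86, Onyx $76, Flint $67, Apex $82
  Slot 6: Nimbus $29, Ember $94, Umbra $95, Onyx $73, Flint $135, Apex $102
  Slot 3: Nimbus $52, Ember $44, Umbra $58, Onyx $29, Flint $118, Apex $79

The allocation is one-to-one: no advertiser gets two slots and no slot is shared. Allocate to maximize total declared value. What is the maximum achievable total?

Max total: $658

Optimal: Nimbus→Slot 5 ($108), Ember→Slot 2 ($109), Umbra→Slot 4 ($114), Onyx→Slot 7 ($107), Flint→Slot 3 ($118), Apex→Slot 6 ($102) — total 108+109+114+107+118+102 = $658.
Max-entry greedy (repeatedly take the single best remaining cell) gives $634, worse by 24.
Swapping Nimbus↔Ember (Nimbus→Slot 2 $81, Ember→Slot 5 $88) loses 48.
Checked against all permutations: $658 is optimal.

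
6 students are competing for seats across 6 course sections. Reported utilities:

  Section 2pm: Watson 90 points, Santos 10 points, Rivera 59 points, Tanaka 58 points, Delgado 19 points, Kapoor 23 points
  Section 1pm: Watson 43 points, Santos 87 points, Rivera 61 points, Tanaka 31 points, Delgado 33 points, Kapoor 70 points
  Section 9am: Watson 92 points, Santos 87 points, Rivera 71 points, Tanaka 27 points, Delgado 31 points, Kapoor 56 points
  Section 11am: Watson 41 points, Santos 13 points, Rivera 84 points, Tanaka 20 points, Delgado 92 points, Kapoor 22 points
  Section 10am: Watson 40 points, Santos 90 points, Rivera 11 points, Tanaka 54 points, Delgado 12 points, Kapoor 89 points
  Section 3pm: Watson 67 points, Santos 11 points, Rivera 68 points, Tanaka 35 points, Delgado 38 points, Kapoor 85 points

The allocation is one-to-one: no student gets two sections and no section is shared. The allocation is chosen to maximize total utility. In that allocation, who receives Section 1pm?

Santos receives Section 1pm.

Optimal: Watson→Section 9am (92 points), Santos→Section 1pm (87 points), Rivera→Section 3pm (68 points), Tanaka→Section 2pm (58 points), Delgado→Section 11am (92 points), Kapoor→Section 10am (89 points) — total 92+87+68+58+92+89 = 486 points.
Column-greedy (each section in turn goes to its best remaining student) gives 464 points, worse by 22.
Next-best assignment: Watson→Section 2pm, Santos→Section 1pm, Rivera→Section 9am, Tanaka→Section 10am, Delgado→Section 11am, Kapoor→Section 3pm = 479 points.
Santos's own top section is Section 10am (90 points), but forcing Santos→Section 10am and reassigning the rest optimally gives only 478 points — worse by 8.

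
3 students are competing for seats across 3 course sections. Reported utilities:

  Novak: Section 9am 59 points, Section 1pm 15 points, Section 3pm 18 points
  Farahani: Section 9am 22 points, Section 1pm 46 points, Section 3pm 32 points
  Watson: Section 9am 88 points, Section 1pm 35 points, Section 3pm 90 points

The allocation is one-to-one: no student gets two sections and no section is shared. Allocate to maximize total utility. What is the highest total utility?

Optimal: Novak→Section 9am (59 points), Farahani→Section 1pm (46 points), Watson→Section 3pm (90 points) — total 59+46+90 = 195 points.
Column-greedy (each section in turn goes to its best remaining student) gives 152 points, worse by 43.
Next-best assignment: Novak→Section 3pm, Farahani→Section 1pm, Watson→Section 9am = 152 points.
Swapping Novak↔Watson (Novak→Section 3pm 18 points, Watson→Section 9am 88 points) loses 43.
Checked against all permutations: 195 points is optimal.

Max total: 195 points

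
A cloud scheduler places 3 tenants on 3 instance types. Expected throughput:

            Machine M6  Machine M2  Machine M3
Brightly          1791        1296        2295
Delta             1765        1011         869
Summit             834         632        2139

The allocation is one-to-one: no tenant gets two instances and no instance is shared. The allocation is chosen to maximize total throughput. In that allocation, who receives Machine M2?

Treat this as an assignment problem: match each tenant to one instance.
Optimal: Brightly→Machine M2 (1296 ops/s), Delta→Machine M6 (1765 ops/s), Summit→Machine M3 (2139 ops/s) — total 1296+1765+2139 = 5200 ops/s.
Max-entry greedy (repeatedly take the single best remaining cell) gives 4692 ops/s, worse by 508.
Checked against all permutations: 5200 ops/s is optimal.
Brightly's own top instance is Machine M3 (2295 ops/s), but forcing Brightly→Machine M3 and reassigning the rest optimally gives only 4692 ops/s — worse by 508.

Brightly receives Machine M2.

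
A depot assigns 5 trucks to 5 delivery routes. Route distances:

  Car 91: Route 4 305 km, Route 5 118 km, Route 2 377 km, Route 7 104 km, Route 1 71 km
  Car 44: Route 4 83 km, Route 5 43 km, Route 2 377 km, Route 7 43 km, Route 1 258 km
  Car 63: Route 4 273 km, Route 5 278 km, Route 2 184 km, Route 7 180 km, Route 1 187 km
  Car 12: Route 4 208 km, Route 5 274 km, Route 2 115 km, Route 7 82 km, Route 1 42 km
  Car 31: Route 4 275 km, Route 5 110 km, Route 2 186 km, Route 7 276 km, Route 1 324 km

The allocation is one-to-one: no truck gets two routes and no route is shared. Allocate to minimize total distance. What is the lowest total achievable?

Optimal: Car 91→Route 7 (104 km), Car 44→Route 4 (83 km), Car 63→Route 2 (184 km), Car 12→Route 1 (42 km), Car 31→Route 5 (110 km) — total 104+83+184+42+110 = 523 km.
Column-greedy (each route in turn goes to its cheapest remaining truck) gives 599 km, worse by 76.

Minimum total: 523 km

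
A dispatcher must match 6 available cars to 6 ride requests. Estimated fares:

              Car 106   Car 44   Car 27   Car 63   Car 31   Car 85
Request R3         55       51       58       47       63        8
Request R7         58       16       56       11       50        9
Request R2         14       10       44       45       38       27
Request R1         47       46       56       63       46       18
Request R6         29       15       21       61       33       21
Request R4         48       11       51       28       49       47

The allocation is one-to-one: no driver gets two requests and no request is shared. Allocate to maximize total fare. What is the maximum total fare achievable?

Max total: $319

This is a one-to-one assignment (maximum-weight bipartite matching).
Optimal: Car 106→Request R7 ($58), Car 44→Request R1 ($46), Car 27→Request R2 ($44), Car 63→Request R6 ($61), Car 31→Request R3 ($63), Car 85→Request R4 ($47) — total 58+46+44+61+63+47 = $319.
Every other assignment is strictly worse.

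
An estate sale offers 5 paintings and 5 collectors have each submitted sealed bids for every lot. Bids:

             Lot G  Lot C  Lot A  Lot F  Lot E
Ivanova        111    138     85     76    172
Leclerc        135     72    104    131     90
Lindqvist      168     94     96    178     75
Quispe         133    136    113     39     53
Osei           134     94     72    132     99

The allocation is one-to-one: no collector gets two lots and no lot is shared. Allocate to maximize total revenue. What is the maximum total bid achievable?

This is a one-to-one assignment (maximum-weight bipartite matching).
Optimal: Ivanova→Lot E ($172), Leclerc→Lot A ($104), Lindqvist→Lot F ($178), Quispe→Lot C ($136), Osei→Lot G ($134) — total 172+104+178+136+134 = $724.
Column-greedy (each lot in turn goes to its best remaining collector) gives $641, worse by 83.
No other one-to-one assignment exceeds $724.

Max total: $724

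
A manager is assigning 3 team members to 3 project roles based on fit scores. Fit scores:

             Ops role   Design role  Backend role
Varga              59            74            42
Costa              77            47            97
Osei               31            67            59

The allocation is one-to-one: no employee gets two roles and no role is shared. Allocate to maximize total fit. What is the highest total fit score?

Maximum total: 223 pts

Optimal: Varga→Ops role (59 pts), Costa→Backend role (97 pts), Osei→Design role (67 pts) — total 59+97+67 = 223 pts.
Max-entry greedy (repeatedly take the single best remaining cell) gives 202 pts, worse by 21.
Next-best assignment: Varga→Design role, Costa→Ops role, Osei→Backend role = 210 pts.
Every other assignment is strictly worse.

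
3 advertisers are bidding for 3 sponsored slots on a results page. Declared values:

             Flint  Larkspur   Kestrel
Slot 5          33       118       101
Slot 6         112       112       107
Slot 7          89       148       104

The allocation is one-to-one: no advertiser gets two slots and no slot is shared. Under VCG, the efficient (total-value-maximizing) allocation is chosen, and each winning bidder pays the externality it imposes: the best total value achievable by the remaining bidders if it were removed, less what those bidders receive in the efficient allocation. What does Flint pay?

Efficient allocation: Flint→Slot 6 ($112), Larkspur→Slot 7 ($148), Kestrel→Slot 5 ($101); total welfare W = $361.
Flint receives Slot 6 at value $112, so the others get W − 112 = $249.
Without Flint: best allocation of the remaining 2 bidders over all 3 slots is Larkspur→Slot 7 ($148), Kestrel→Slot 6 ($107), total $255.
VCG payment = (others' best without Flint) − (others' welfare with Flint) = 255 − 249 = $6.

Flint pays $6.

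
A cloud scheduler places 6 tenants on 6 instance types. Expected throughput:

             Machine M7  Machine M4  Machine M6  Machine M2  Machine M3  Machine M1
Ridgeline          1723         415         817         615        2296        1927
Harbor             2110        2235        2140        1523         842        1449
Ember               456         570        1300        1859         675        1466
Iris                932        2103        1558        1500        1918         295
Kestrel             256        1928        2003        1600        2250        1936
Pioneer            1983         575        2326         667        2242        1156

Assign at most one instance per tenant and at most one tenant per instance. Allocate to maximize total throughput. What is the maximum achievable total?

Optimal: Ridgeline→Machine M3 (2296 ops/s), Harbor→Machine M7 (2110 ops/s), Ember→Machine M2 (1859 ops/s), Iris→Machine M4 (2103 ops/s), Kestrel→Machine M1 (1936 ops/s), Pioneer→Machine M6 (2326 ops/s) — total 2296+2110+1859+2103+1936+2326 = 12630 ops/s.
Max-entry greedy (repeatedly take the single best remaining cell) gives 11584 ops/s, worse by 1046.
Next-best assignment: Ridgeline→Machine M1, Harbor→Machine M7, Ember→Machine M2, Iris→Machine M4, Kestrel→Machine M3, Pioneer→Machine M6 = 12575 ops/s.
Swapping Ridgeline↔Pioneer (Ridgeline→Machine M6 817 ops/s, Pioneer→Machine M3 2242 ops/s) loses 1563.
No other one-to-one assignment exceeds 12630 ops/s.

Max total: 12630 ops/s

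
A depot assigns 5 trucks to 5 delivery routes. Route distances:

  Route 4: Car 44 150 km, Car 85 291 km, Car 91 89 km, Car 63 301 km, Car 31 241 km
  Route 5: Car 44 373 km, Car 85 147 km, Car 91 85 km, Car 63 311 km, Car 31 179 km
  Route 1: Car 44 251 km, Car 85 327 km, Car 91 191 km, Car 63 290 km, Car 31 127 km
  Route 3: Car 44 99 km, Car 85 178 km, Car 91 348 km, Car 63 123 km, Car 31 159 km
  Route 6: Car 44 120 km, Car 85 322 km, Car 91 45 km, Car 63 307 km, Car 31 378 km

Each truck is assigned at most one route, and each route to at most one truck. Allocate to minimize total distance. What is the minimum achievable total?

Optimal: Car 44→Route 4 (150 km), Car 85→Route 5 (147 km), Car 91→Route 6 (45 km), Car 63→Route 3 (123 km), Car 31→Route 1 (127 km) — total 150+147+45+123+127 = 592 km.
Min-entry greedy (repeatedly take the single cheapest remaining cell) gives 719 km, worse by 127.
Next-best assignment: Car 44→Route 6, Car 85→Route 5, Car 91→Route 4, Car 63→Route 3, Car 31→Route 1 = 606 km.

Minimum total: 592 km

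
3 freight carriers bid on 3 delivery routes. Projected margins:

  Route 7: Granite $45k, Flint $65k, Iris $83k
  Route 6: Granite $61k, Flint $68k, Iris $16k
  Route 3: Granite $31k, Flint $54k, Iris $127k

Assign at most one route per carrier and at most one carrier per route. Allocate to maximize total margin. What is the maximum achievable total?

Maximum total: $253k

This is a one-to-one assignment (maximum-weight bipartite matching).
Optimal: Granite→Route 6 ($61k), Flint→Route 7 ($65k), Iris→Route 3 ($127k) — total 61+65+127 = $253k.
Column-greedy (each route in turn goes to its best remaining carrier) gives $182k, worse by 71.
Next-best assignment: Granite→Route 7, Flint→Route 6, Iris→Route 3 = $240k.
Swapping Flint↔Granite (Flint→Route 6 $68k, Granite→Route 7 $45k) loses 13.
Checked against all permutations: $253k is optimal.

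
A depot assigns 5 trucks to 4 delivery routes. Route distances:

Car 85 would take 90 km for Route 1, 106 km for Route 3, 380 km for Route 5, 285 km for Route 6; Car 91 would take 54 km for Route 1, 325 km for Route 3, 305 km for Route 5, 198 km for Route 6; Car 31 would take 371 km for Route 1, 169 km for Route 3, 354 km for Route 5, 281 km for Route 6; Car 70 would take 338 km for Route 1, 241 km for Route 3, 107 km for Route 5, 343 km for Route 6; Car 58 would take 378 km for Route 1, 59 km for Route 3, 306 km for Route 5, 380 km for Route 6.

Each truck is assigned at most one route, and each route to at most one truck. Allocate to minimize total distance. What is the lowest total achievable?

Minimum total: 454 km

Treat this as an assignment problem: match each truck to one route.
Optimal: Car 85→Route 1 (90 km), Car 58→Route 3 (59 km), Car 70→Route 5 (107 km), Car 91→Route 6 (198 km) — total 90+59+107+198 = 454 km.
Min-entry greedy (repeatedly take the single cheapest remaining cell) gives 501 km, worse by 47.
Next-best assignment: Car 91→Route 1, Car 58→Route 3, Car 70→Route 5, Car 31→Route 6 = 501 km.
Checked against all permutations: 454 km is optimal.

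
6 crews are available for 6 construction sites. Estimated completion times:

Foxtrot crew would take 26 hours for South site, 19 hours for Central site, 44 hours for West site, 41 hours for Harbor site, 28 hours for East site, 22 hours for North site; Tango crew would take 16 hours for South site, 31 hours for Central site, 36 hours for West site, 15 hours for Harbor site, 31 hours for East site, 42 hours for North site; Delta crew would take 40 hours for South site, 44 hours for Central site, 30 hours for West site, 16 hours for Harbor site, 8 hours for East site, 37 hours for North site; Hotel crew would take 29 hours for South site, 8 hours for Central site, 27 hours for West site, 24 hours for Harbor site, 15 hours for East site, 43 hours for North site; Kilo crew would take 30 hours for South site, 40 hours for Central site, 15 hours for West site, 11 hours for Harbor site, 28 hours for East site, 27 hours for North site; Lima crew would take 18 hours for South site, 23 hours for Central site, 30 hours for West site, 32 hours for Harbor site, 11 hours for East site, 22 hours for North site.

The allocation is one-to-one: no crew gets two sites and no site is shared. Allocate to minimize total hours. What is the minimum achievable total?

Min total: 86 hours

Optimal: Foxtrot crew→North site (22 hours), Tango crew→Harbor site (15 hours), Delta crew→East site (8 hours), Hotel crew→Central site (8 hours), Kilo crew→West site (15 hours), Lima crew→South site (18 hours) — total 22+15+8+8+15+18 = 86 hours.
Min-entry greedy (repeatedly take the single cheapest remaining cell) gives 95 hours, worse by 9.
Swapping Foxtrot crew↔Delta crew (Foxtrot crew→East site 28 hours, Delta crew→North site 37 hours) adds 35.
Every other assignment is strictly worse.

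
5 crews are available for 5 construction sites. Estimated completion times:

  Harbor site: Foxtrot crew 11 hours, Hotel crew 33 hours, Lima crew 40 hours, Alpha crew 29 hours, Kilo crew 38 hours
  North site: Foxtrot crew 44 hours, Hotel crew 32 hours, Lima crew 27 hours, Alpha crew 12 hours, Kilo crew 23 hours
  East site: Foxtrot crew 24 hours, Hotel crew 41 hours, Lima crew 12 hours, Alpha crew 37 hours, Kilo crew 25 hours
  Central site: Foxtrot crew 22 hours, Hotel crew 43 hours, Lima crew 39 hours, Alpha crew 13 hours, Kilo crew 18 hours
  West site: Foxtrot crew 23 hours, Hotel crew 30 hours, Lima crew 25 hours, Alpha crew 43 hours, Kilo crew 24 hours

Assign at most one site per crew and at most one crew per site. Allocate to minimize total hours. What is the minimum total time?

Minimum total: 83 hours

Treat this as an assignment problem: match each crew to one site.
Optimal: Foxtrot crew→Harbor site (11 hours), Hotel crew→West site (30 hours), Lima crew→East site (12 hours), Alpha crew→North site (12 hours), Kilo crew→Central site (18 hours) — total 11+30+12+12+18 = 83 hours.
Swapping Lima crew↔Alpha crew (Lima crew→North site 27 hours, Alpha crew→East site 37 hours) adds 40.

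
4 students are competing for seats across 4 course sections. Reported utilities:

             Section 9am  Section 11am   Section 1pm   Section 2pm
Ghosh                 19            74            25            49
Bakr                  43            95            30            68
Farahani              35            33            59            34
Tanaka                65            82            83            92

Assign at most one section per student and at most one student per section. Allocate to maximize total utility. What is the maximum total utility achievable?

Maximum total: 268 points

Optimal: Ghosh→Section 11am (74 points), Bakr→Section 9am (43 points), Farahani→Section 1pm (59 points), Tanaka→Section 2pm (92 points) — total 74+43+59+92 = 268 points.
Row-greedy (each student in turn takes its best remaining section) gives 266 points, worse by 2.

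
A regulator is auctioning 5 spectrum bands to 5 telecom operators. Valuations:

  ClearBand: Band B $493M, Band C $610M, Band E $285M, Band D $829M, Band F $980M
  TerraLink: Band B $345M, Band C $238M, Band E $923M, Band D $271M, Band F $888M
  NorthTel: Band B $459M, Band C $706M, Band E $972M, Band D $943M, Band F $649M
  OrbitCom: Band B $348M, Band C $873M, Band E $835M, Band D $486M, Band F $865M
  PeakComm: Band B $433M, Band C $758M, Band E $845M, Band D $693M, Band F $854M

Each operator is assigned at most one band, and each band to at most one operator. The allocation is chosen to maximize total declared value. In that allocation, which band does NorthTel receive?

Treat this as an assignment problem: match each operator to one band.
Optimal: ClearBand→Band F ($980M), TerraLink→Band E ($923M), NorthTel→Band D ($943M), OrbitCom→Band C ($873M), PeakComm→Band B ($433M) — total 980+923+943+873+433 = $4152M.
Next-best assignment: ClearBand→Band B, TerraLink→Band E, NorthTel→Band D, OrbitCom→Band C, PeakComm→Band F = $4086M.
Checked against all permutations: $4152M is optimal.
NorthTel's own top band is Band E ($972M), but forcing NorthTel→Band E and reassigning the rest optimally gives only $3995M — worse by 157.

NorthTel receives Band D.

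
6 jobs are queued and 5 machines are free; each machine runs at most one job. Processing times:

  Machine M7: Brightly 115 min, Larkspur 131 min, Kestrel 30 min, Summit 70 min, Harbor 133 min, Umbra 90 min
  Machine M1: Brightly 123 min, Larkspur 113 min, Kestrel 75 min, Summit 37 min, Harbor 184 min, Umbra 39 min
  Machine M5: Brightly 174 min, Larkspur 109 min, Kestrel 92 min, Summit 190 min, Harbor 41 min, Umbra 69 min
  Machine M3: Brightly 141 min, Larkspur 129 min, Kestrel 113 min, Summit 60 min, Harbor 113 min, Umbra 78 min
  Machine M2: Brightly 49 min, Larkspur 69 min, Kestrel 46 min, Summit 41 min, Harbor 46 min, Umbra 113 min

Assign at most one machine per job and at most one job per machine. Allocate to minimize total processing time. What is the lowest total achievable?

Treat this as an assignment problem: match each job to one machine.
Optimal: Kestrel→Machine M7 (30 min), Umbra→Machine M1 (39 min), Harbor→Machine M5 (41 min), Summit→Machine M3 (60 min), Brightly→Machine M2 (49 min) — total 30+39+41+60+49 = 219 min.
Row-greedy (each job in turn takes its cheapest remaining machine) gives 338 min, worse by 119.

Min total: 219 min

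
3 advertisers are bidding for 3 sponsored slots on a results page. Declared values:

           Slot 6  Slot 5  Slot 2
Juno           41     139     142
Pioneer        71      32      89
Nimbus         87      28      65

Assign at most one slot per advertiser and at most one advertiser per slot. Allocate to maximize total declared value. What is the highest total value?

Max total: $315

Optimal: Juno→Slot 5 ($139), Pioneer→Slot 2 ($89), Nimbus→Slot 6 ($87) — total 139+89+87 = $315.
Max-entry greedy (repeatedly take the single best remaining cell) gives $261, worse by 54.
Swapping Juno↔Nimbus (Juno→Slot 6 $41, Nimbus→Slot 5 $28) loses 157.
Checked against all permutations: $315 is optimal.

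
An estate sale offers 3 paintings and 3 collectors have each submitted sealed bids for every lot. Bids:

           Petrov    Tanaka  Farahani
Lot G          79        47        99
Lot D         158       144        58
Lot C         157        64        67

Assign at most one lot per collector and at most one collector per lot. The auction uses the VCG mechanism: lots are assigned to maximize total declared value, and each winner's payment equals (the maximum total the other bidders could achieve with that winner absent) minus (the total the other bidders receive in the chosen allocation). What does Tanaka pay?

Tanaka pays $1.

Efficient allocation: Petrov→Lot C ($157), Tanaka→Lot D ($144), Farahani→Lot G ($99); total welfare W = $400.
Tanaka receives Lot D at value $144, so the others get W − 144 = $256.
Without Tanaka: best allocation of the remaining 2 bidders over all 3 lots is Petrov→Lot D ($158), Farahani→Lot G ($99), total $257.
VCG payment = (others' best without Tanaka) − (others' welfare with Tanaka) = 257 − 256 = $1.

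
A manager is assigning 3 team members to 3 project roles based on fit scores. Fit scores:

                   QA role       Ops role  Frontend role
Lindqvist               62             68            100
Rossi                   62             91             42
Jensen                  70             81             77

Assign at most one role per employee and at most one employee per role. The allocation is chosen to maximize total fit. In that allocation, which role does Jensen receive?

This is a one-to-one assignment (maximum-weight bipartite matching).
Optimal: Lindqvist→Frontend role (100 pts), Rossi→Ops role (91 pts), Jensen→QA role (70 pts) — total 100+91+70 = 261 pts.
Next-best assignment: Lindqvist→Frontend role, Rossi→QA role, Jensen→Ops role = 243 pts.
Swapping Jensen↔Lindqvist (Jensen→Frontend role 77 pts, Lindqvist→QA role 62 pts) loses 31.
Jensen's own top role is Ops role (81 pts), but forcing Jensen→Ops role and reassigning the rest optimally gives only 243 pts — worse by 18.

Jensen receives QA role.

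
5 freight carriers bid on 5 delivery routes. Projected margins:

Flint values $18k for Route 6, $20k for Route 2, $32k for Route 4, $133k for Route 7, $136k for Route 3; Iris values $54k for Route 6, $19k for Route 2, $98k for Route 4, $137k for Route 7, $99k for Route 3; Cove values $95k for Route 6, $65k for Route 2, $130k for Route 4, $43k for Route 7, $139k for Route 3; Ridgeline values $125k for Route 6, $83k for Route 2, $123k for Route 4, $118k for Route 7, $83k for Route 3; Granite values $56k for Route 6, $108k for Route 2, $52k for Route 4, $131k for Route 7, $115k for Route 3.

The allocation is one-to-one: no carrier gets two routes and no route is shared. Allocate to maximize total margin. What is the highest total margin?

Optimal: Flint→Route 3 ($136k), Iris→Route 7 ($137k), Cove→Route 4 ($130k), Ridgeline→Route 6 ($125k), Granite→Route 2 ($108k) — total 136+137+130+125+108 = $636k.
Max-entry greedy (repeatedly take the single best remaining cell) gives $541k, worse by 95.
No other one-to-one assignment exceeds $636k.

Maximum total: $636k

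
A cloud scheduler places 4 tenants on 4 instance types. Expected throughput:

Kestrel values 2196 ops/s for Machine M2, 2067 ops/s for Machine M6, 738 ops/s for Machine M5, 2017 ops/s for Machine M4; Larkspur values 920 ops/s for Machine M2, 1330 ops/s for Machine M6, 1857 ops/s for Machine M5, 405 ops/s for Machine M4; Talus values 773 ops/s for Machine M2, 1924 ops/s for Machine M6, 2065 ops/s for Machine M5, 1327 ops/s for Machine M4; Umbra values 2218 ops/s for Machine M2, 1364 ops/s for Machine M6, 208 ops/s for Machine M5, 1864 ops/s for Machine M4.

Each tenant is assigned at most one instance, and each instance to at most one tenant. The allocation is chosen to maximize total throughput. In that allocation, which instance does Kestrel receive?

This is the linear assignment problem.
Optimal: Kestrel→Machine M4 (2017 ops/s), Larkspur→Machine M5 (1857 ops/s), Talus→Machine M6 (1924 ops/s), Umbra→Machine M2 (2218 ops/s) — total 2017+1857+1924+2218 = 8016 ops/s.
Max-entry greedy (repeatedly take the single best remaining cell) gives 6755 ops/s, worse by 1261.
Next-best assignment: Kestrel→Machine M2, Larkspur→Machine M5, Talus→Machine M6, Umbra→Machine M4 = 7841 ops/s.
Swapping Larkspur↔Kestrel (Larkspur→Machine M4 405 ops/s, Kestrel→Machine M5 738 ops/s) loses 2731.
No other one-to-one assignment exceeds 8016 ops/s.
Kestrel's own top instance is Machine M2 (2196 ops/s), but forcing Kestrel→Machine M2 and reassigning the rest optimally gives only 7841 ops/s — worse by 175.

Kestrel receives Machine M4.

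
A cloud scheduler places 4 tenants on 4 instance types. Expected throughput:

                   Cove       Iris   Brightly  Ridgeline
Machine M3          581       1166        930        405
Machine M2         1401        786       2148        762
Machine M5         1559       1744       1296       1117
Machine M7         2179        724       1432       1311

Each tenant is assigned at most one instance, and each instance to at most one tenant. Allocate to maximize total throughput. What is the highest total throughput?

Max total: 6610 ops/s

Optimal: Cove→Machine M7 (2179 ops/s), Iris→Machine M3 (1166 ops/s), Brightly→Machine M2 (2148 ops/s), Ridgeline→Machine M5 (1117 ops/s) — total 2179+1166+2148+1117 = 6610 ops/s.
Row-greedy (each tenant in turn takes its best remaining instance) gives 6476 ops/s, worse by 134.
Next-best assignment: Cove→Machine M7, Iris→Machine M5, Brightly→Machine M2, Ridgeline→Machine M3 = 6476 ops/s.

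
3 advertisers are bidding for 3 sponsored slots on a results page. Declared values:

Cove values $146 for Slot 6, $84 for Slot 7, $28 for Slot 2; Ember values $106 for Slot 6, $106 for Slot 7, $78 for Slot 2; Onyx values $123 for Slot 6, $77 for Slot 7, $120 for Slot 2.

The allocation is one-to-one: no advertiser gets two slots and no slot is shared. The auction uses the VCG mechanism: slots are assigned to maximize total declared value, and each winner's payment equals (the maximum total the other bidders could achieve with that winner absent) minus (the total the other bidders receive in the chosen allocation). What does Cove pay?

Efficient allocation: Cove→Slot 6 ($146), Ember→Slot 7 ($106), Onyx→Slot 2 ($120); total welfare W = $372.
Cove receives Slot 6 at value $146, so the others get W − 146 = $226.
Without Cove: best allocation of the remaining 2 bidders over all 3 slots is Ember→Slot 7 ($106), Onyx→Slot 6 ($123), total $229.
VCG payment = (others' best without Cove) − (others' welfare with Cove) = 229 − 226 = $3.

Cove pays $3.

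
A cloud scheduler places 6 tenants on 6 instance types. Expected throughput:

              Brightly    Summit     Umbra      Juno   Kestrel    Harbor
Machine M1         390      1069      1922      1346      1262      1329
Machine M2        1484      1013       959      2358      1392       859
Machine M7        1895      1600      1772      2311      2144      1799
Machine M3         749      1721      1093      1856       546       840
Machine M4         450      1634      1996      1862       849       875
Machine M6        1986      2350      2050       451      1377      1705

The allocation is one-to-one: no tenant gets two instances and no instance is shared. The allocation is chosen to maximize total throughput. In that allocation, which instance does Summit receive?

Optimal: Brightly→Machine M6 (1986 ops/s), Summit→Machine M3 (1721 ops/s), Umbra→Machine M4 (1996 ops/s), Juno→Machine M2 (2358 ops/s), Kestrel→Machine M7 (2144 ops/s), Harbor→Machine M1 (1329 ops/s) — total 1986+1721+1996+2358+2144+1329 = 11534 ops/s.
Every other assignment is strictly worse.
Summit's own top instance is Machine M6 (2350 ops/s), but forcing Summit→Machine M6 and reassigning the rest optimally gives only 11159 ops/s — worse by 375.

Summit receives Machine M3.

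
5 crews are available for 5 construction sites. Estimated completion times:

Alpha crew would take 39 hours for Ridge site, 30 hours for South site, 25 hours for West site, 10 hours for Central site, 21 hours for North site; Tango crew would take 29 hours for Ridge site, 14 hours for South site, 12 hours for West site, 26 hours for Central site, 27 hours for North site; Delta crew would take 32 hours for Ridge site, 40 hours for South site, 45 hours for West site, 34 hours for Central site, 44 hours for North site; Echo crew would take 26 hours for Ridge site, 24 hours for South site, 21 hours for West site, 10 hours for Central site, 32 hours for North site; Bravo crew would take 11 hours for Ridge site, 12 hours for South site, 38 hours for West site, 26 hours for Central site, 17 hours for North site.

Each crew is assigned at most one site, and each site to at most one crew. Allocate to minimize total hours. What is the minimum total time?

Treat this as an assignment problem: match each crew to one site.
Optimal: Alpha crew→North site (21 hours), Tango crew→West site (12 hours), Delta crew→Ridge site (32 hours), Echo crew→Central site (10 hours), Bravo crew→South site (12 hours) — total 21+12+32+10+12 = 87 hours.
Column-greedy (each site in turn goes to its cheapest remaining crew) gives 100 hours, worse by 13.
Next-best assignment: Alpha crew→Central site, Tango crew→South site, Delta crew→Ridge site, Echo crew→West site, Bravo crew→North site = 94 hours.
No other one-to-one assignment undercuts 87 hours.

Minimum total: 87 hours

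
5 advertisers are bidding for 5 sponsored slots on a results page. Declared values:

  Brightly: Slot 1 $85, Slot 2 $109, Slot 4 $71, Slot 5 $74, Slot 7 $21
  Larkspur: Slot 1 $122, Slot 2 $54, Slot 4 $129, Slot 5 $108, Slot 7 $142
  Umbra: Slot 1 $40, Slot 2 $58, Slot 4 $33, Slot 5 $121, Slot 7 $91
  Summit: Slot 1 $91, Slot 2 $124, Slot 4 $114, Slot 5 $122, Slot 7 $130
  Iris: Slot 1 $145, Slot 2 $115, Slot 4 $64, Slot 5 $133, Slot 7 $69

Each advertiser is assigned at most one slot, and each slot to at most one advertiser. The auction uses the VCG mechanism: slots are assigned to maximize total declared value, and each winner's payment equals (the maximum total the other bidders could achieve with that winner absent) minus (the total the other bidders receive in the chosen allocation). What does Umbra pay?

Efficient allocation: Brightly→Slot 2 ($109), Larkspur→Slot 4 ($129), Umbra→Slot 5 ($121), Summit→Slot 7 ($130), Iris→Slot 1 ($145); total welfare W = $634.
Umbra receives Slot 5 at value $121, so the others get W − 121 = $513.
Without Umbra: best allocation of the remaining 4 bidders over all 5 slots is Brightly→Slot 2 ($109), Larkspur→Slot 7 ($142), Summit→Slot 5 ($122), Iris→Slot 1 ($145), total $518.
VCG payment = (others' best without Umbra) − (others' welfare with Umbra) = 518 − 513 = $5.

Umbra pays $5.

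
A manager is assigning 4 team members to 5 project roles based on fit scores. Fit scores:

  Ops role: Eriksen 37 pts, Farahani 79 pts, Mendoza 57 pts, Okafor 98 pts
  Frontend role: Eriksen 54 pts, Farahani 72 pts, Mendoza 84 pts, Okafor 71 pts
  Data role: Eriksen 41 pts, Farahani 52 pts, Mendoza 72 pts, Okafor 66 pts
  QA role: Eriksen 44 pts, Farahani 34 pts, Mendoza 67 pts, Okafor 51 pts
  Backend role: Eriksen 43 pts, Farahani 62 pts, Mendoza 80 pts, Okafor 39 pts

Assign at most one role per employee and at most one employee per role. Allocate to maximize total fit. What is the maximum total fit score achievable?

This is a one-to-one assignment (maximum-weight bipartite matching).
Optimal: Eriksen→QA role (44 pts), Farahani→Frontend role (72 pts), Mendoza→Backend role (80 pts), Okafor→Ops role (98 pts) — total 44+72+80+98 = 294 pts.
Row-greedy (each employee in turn takes its best remaining role) gives 279 pts, worse by 15.
Next-best assignment: Eriksen→Data role, Farahani→Frontend role, Mendoza→Backend role, Okafor→Ops role = 291 pts.
Every other assignment is strictly worse.

Maximum total: 294 pts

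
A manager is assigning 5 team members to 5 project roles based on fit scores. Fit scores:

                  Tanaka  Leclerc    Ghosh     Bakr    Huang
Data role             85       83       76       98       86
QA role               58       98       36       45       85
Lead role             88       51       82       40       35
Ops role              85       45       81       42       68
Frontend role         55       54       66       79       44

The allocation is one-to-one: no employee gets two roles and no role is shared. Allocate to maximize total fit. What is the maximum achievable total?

Treat this as an assignment problem: match each employee to one role.
Optimal: Tanaka→Lead role (88 pts), Leclerc→QA role (98 pts), Ghosh→Ops role (81 pts), Bakr→Frontend role (79 pts), Huang→Data role (86 pts) — total 88+98+81+79+86 = 432 pts.
Row-greedy (each employee in turn takes its best remaining role) gives 409 pts, worse by 23.

Maximum total: 432 pts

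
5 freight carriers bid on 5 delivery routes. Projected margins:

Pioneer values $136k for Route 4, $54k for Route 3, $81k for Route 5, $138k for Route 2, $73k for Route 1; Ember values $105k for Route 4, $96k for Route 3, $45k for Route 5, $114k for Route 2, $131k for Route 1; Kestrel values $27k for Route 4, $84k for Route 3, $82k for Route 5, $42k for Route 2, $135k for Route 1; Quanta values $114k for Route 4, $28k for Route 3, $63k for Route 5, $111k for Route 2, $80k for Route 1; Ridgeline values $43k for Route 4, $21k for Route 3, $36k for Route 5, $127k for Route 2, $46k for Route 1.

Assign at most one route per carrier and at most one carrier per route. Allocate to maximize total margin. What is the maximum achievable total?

Max total: $557k

Optimal: Pioneer→Route 4 ($136k), Ember→Route 3 ($96k), Kestrel→Route 1 ($135k), Quanta→Route 5 ($63k), Ridgeline→Route 2 ($127k) — total 136+96+135+63+127 = $557k.
Column-greedy (each route in turn goes to its best remaining carrier) gives $521k, worse by 36.
Swapping Pioneer↔Kestrel (Pioneer→Route 1 $73k, Kestrel→Route 4 $27k) loses 171.
Every other assignment is strictly worse.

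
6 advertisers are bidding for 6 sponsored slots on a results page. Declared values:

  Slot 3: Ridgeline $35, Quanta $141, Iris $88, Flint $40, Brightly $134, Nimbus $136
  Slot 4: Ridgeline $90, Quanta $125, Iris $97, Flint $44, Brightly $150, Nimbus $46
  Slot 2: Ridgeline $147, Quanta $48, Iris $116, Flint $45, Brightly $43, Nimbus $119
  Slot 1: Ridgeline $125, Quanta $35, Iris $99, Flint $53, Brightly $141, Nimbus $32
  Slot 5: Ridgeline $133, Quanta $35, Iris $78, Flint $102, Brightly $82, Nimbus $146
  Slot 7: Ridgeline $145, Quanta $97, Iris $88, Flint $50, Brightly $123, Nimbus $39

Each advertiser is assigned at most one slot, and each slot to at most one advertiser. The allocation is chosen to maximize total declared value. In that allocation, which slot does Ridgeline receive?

Optimal: Ridgeline→Slot 7 ($145), Quanta→Slot 4 ($125), Iris→Slot 2 ($116), Flint→Slot 5 ($102), Brightly→Slot 1 ($141), Nimbus→Slot 3 ($136) — total 145+125+116+102+141+136 = $765.
Row-greedy (each advertiser in turn takes its best remaining slot) gives $678, worse by 87.
Next-best assignment: Ridgeline→Slot 7, Quanta→Slot 3, Iris→Slot 1, Flint→Slot 5, Brightly→Slot 4, Nimbus→Slot 2 = $756.
Swapping Iris↔Flint (Iris→Slot 5 $78, Flint→Slot 2 $45) loses 95.
Ridgeline's own top slot is Slot 2 ($147), but forcing Ridgeline→Slot 2 and reassigning the rest optimally gives only $739 — worse by 26.

Ridgeline receives Slot 7.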